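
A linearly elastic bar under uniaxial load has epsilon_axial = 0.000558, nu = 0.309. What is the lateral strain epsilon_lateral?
Model: a linearly elastic bar under uniaxial load, so epsilon_lateral = -nu·epsilon_axial.
Substitute:
  epsilon_lateral = -(0.309 × 0.000558)
  epsilon_lateral = -0.0001724
Final answer: epsilon_lateral = -0.0001724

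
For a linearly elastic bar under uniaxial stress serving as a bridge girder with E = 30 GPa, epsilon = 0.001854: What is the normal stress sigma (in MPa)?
Model: a linearly elastic bar under uniaxial stress, so sigma = E·epsilon.
Convert to SI units:
  E = 30 GPa = 3 × 10¹⁰ Pa
Substitute:
  sigma = (3 × 10¹⁰) × 0.001854
  sigma = 5.562 × 10⁷ Pa
Convert: sigma = 5.562 × 10⁷ Pa = 55.62 MPa
Final answer: sigma = 55.62 MPa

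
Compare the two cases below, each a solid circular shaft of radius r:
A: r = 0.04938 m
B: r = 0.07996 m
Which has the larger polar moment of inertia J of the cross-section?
Model: a solid circular shaft of radius r, so J = (π·r^4) / 2 (SI units).
  A: J = (π × 0.04938^4) / 2 = 9.34 × 10⁻⁶ m⁴
  B: J = (π × 0.07996^4) / 2 = 6.421 × 10⁻⁵ m⁴
6.421 × 10⁻⁵ m⁴ > 9.34 × 10⁻⁶ m⁴, so B is larger.
Final answer: B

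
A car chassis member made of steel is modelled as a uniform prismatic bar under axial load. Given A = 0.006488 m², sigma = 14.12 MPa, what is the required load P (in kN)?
Model: a uniform prismatic bar under axial load, so sigma = P / A.
Solve for P: P = sigma·A.
Convert to SI units:
  sigma = 14.12 MPa = 1.412 × 10⁷ Pa
Substitute:
  P = (1.412 × 10⁷) × 0.006488
  P = 91610 N
Convert: P = 91610 N = 91.61 kN
Final answer: P = 91.61 kN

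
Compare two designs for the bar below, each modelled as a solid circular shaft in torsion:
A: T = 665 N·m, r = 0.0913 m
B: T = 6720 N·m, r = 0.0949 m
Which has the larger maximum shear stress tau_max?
Model: a solid circular shaft in torsion, so tau_max = (2·T) / (π·r^3) (SI units).
  A: tau_max = (2 × 665) / (π × 0.0913^3) = 556300 Pa = 0.5563 MPa
  B: tau_max = (2 × 6720) / (π × 0.0949^3) = 5.006 × 10⁶ Pa = 5.006 MPa
5.006 MPa > 0.5563 MPa, so B is larger.
Final answer: B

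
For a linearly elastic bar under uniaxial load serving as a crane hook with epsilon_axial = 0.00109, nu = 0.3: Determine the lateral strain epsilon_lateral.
Model: a linearly elastic bar under uniaxial load, so epsilon_lateral = -nu·epsilon_axial.
Substitute:
  epsilon_lateral = -(0.3 × 0.00109)
  epsilon_lateral = -0.000327
Final answer: epsilon_lateral = -0.000327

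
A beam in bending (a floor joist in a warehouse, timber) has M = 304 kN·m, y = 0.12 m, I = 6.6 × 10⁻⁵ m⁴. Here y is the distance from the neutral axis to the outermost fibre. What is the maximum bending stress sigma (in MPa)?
Model: a beam in bending, so sigma = (M·y) / I.
Convert to SI units:
  M = 304 kN·m = 304000 N·m
Substitute:
  sigma = (304000 × 0.12) / (6.6 × 10⁻⁵)
  sigma = 5.527 × 10⁸ Pa
Convert: sigma = 5.527 × 10⁸ Pa = 552.7 MPa
Final answer: sigma = 552.7 MPa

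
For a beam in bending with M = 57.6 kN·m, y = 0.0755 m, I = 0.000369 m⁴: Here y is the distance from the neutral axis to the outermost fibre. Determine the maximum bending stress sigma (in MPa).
Model: a beam in bending, so sigma = (M·y) / I.
Convert to SI units:
  M = 57.6 kN·m = 57600 N·m
Substitute:
  sigma = (57600 × 0.0755) / 0.000369
  sigma = 1.179 × 10⁷ Pa
Convert: sigma = 1.179 × 10⁷ Pa = 11.79 MPa
Final answer: sigma = 11.79 MPa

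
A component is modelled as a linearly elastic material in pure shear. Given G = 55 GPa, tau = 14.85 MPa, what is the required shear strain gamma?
Model: a linearly elastic material in pure shear, so tau = G·gamma.
Solve for gamma: gamma = tau / G.
Convert to SI units:
  G = 55 GPa = 5.5 × 10¹⁰ Pa
  tau = 14.85 MPa = 1.485 × 10⁷ Pa
Substitute:
  gamma = (1.485 × 10⁷) / (5.5 × 10¹⁰)
  gamma = 0.00027
Final answer: gamma = 0.00027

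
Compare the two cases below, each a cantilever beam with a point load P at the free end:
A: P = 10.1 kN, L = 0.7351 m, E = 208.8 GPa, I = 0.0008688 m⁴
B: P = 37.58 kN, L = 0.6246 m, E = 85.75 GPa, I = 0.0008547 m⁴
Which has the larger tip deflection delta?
Model: a cantilever beam with a point load P at the free end, so delta = (P·L^3) / (3·E·I) (SI units).
  A: delta = (10100 × 0.7351^3) / (3 × (2.088 × 10¹¹) × 0.0008688) = 7.372 × 10⁻⁶ m = 0.007372 mm
  B: delta = (37580 × 0.6246^3) / (3 × (8.575 × 10¹⁰) × 0.0008547) = 4.165 × 10⁻⁵ m = 0.04165 mm
0.04165 mm > 0.007372 mm, so B is larger.
Final answer: B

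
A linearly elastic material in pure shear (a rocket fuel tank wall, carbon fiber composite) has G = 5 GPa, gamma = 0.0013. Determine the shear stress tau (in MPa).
Model: a linearly elastic material in pure shear, so tau = G·gamma.
Convert to SI units:
  G = 5 GPa = 5 × 10⁹ Pa
Substitute:
  tau = (5 × 10⁹) × 0.0013
  tau = 6.5 × 10⁶ Pa
Convert: tau = 6.5 × 10⁶ Pa = 6.5 MPa
Final answer: tau = 6.5 MPa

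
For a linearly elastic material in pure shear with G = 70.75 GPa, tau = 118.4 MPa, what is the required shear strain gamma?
Model: a linearly elastic material in pure shear, so tau = G·gamma.
Solve for gamma: gamma = tau / G.
Convert to SI units:
  G = 70.75 GPa = 7.075 × 10¹⁰ Pa
  tau = 118.4 MPa = 1.184 × 10⁸ Pa
Substitute:
  gamma = (1.184 × 10⁸) / (7.075 × 10¹⁰)
  gamma = 0.001673
Final answer: gamma = 0.001673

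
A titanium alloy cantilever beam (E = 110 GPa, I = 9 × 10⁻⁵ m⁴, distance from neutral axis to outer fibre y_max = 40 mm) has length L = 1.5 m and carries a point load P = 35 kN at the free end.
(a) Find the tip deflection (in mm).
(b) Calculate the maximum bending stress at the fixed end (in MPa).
(a) Tip deflection of a cantilever with an end point load: δ = P·L^3 / (3·E·I). Convert P = 35 kN = 35000 N, E = 110 GPa = 1.1 × 10¹¹ Pa.
  δ = (35000 × 1.5^3) / (3 × (1.1 × 10¹¹) × (9 × 10⁻⁵)) = 0.003977 m = 3.977 mm
(b) Maximum bending moment at the fixed end: M = P·L = 35000 × 1.5 = 52500 N·m. Convert y_max = 40 mm = 0.04 m.
  σ = M·y_max / I = (52500 × 0.04) / (9 × 10⁻⁵) = 2.333 × 10⁷ Pa = 23.33 MPa
Final answer: (a) δ = 3.977 mm, (b) σ = 23.33 MPa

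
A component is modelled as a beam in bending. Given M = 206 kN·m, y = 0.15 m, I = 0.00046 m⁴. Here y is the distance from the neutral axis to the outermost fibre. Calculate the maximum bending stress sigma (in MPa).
Model: a beam in bending, so sigma = (M·y) / I.
Convert to SI units:
  M = 206 kN·m = 206000 N·m
Substitute:
  sigma = (206000 × 0.15) / 0.00046
  sigma = 6.717 × 10⁷ Pa
Convert: sigma = 6.717 × 10⁷ Pa = 67.17 MPa
Final answer: sigma = 67.17 MPa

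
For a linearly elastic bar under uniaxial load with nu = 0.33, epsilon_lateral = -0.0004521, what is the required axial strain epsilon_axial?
Model: a linearly elastic bar under uniaxial load, so epsilon_lateral = -nu·epsilon_axial.
Solve for epsilon_axial: epsilon_axial = -epsilon_lateral / nu.
Substitute:
  epsilon_axial = -(-0.0004521) / 0.33
  epsilon_axial = 0.00137
Final answer: epsilon_axial = 0.00137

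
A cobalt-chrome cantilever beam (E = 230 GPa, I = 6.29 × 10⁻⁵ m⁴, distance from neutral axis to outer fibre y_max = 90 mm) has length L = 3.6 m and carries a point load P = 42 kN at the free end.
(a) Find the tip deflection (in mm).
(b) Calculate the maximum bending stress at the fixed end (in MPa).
(a) Tip deflection of a cantilever with an end point load: δ = P·L^3 / (3·E·I). Convert P = 42 kN = 42000 N, E = 230 GPa = 2.3 × 10¹¹ Pa.
  δ = (42000 × 3.6^3) / (3 × (2.3 × 10¹¹) × (6.29 × 10⁻⁵)) = 0.04515 m = 45.15 mm
(b) Maximum bending moment at the fixed end: M = P·L = 42000 × 3.6 = 151200 N·m. Convert y_max = 90 mm = 0.09 m.
  σ = M·y_max / I = (151200 × 0.09) / (6.29 × 10⁻⁵) = 2.163 × 10⁸ Pa = 216.3 MPa
Final answer: (a) δ = 45.15 mm, (b) σ = 216.3 MPa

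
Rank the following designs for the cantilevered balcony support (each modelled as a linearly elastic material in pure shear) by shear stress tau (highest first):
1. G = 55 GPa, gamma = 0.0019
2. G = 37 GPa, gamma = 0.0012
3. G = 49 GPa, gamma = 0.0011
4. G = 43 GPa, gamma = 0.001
Model: a linearly elastic material in pure shear, so tau = G·gamma (SI units).
  Case 1: tau = (5.5 × 10¹⁰) × 0.0019 = 1.045 × 10⁸ Pa = 104.5 MPa
  Case 2: tau = (3.7 × 10¹⁰) × 0.0012 = 4.44 × 10⁷ Pa = 44.4 MPa
  Case 3: tau = (4.9 × 10¹⁰) × 0.0011 = 5.39 × 10⁷ Pa = 53.9 MPa
  Case 4: tau = (4.3 × 10¹⁰) × 0.001 = 4.3 × 10⁷ Pa = 43 MPa
Ordering: 104.5 MPa (case 1) > 53.9 MPa (case 3) > 44.4 MPa (case 2) > 43 MPa (case 4)
Final answer: 1, 3, 2, 4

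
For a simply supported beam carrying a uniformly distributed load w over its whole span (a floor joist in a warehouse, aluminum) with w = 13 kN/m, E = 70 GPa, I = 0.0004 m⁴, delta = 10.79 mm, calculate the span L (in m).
Model: a simply supported beam carrying a uniformly distributed load w over its whole span, so delta = (5·w·L^4) / (384·E·I).
Solve for L: L = ((384·delta·E·I) / (5·w))^(1/4).
Convert to SI units:
  w = 13 kN/m = 13000 N/m
  E = 70 GPa = 7 × 10¹⁰ Pa
  delta = 10.79 mm = 0.01079 m
Substitute:
  L = ((384 × 0.01079 × (7 × 10¹⁰) × 0.0004) / (5 × 13000))^(1/4)
  L = 6.5 m
Final answer: L = 6.5 m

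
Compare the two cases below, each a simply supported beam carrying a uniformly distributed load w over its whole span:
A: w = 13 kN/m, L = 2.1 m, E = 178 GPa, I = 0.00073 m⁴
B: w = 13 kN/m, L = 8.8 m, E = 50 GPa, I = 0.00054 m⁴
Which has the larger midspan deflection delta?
Model: a simply supported beam carrying a uniformly distributed load w over its whole span, so delta = (5·w·L^4) / (384·E·I) (SI units).
  A: delta = (5 × 13000 × 2.1^4) / (384 × (1.78 × 10¹¹) × 0.00073) = 2.533 × 10⁻⁵ m = 0.02533 mm
  B: delta = (5 × 13000 × 8.8^4) / (384 × (5 × 10¹⁰) × 0.00054) = 0.0376 m = 37.6 mm
37.6 mm > 0.02533 mm, so B is larger.
Final answer: B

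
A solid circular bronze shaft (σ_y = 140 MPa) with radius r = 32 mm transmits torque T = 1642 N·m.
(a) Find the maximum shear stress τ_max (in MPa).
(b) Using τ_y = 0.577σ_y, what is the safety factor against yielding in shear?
(a) For a solid circular shaft, τ_max = T·r/J with J = π·r^4/2, i.e. τ_max = 2·T / (π·r^3). Convert r = 32 mm = 0.032 m.
  τ_max = (2 × 1642) / (π × 0.032^3) = 3.19 × 10⁷ Pa = 31.9 MPa
(b) τ_y = 0.577 × 140 = 80.78 MPa
  SF = τ_y/τ_max = 80.78 / 31.9 = 2.532
Final answer: (a) τ_max = 31.9 MPa, (b) SF = 2.532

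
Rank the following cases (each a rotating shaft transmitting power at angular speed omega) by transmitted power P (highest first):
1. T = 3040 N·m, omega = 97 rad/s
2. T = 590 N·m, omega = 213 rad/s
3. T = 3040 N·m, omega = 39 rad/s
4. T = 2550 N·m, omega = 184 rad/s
Model: a rotating shaft transmitting power at angular speed omega, so P = T·omega (SI units).
  Case 1: P = 3040 × 97 = 294900 W = 294.9 kW
  Case 2: P = 590 × 213 = 125700 W = 125.7 kW
  Case 3: P = 3040 × 39 = 118600 W = 118.6 kW
  Case 4: P = 2550 × 184 = 469200 W = 469.2 kW
Ordering: 469.2 kW (case 4) > 294.9 kW (case 1) > 125.7 kW (case 2) > 118.6 kW (case 3)
Final answer: 4, 1, 2, 3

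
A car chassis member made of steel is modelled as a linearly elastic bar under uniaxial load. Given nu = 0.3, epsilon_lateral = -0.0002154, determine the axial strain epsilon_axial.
Model: a linearly elastic bar under uniaxial load, so epsilon_lateral = -nu·epsilon_axial.
Solve for epsilon_axial: epsilon_axial = -epsilon_lateral / nu.
Substitute:
  epsilon_axial = -(-0.0002154) / 0.3
  epsilon_axial = 0.000718
Final answer: epsilon_axial = 0.000718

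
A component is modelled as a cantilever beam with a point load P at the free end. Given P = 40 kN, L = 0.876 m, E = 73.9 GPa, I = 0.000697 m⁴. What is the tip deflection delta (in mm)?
Model: a cantilever beam with a point load P at the free end, so delta = (P·L^3) / (3·E·I).
Convert to SI units:
  P = 40 kN = 40000 N
  E = 73.9 GPa = 7.39 × 10¹⁰ Pa
Substitute:
  delta = (40000 × 0.876^3) / (3 × (7.39 × 10¹⁰) × 0.000697)
  delta = 0.000174 m
Convert: delta = 0.000174 m = 0.174 mm
Final answer: delta = 0.174 mm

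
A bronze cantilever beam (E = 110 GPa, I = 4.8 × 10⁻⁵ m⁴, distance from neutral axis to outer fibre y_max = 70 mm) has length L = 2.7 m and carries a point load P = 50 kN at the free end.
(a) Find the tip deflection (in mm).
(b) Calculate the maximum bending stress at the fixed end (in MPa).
(a) Tip deflection of a cantilever with an end point load: δ = P·L^3 / (3·E·I). Convert P = 50 kN = 50000 N, E = 110 GPa = 1.1 × 10¹¹ Pa.
  δ = (50000 × 2.7^3) / (3 × (1.1 × 10¹¹) × (4.8 × 10⁻⁵)) = 0.06213 m = 62.13 mm
(b) Maximum bending moment at the fixed end: M = P·L = 50000 × 2.7 = 135000 N·m. Convert y_max = 70 mm = 0.07 m.
  σ = M·y_max / I = (135000 × 0.07) / (4.8 × 10⁻⁵) = 1.969 × 10⁸ Pa = 196.9 MPa
Final answer: (a) δ = 62.13 mm, (b) σ = 196.9 MPa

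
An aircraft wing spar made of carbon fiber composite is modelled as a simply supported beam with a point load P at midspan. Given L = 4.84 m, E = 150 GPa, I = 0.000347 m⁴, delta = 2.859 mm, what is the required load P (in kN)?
Model: a simply supported beam with a point load P at midspan, so delta = (P·L^3) / (48·E·I).
Solve for P: P = (48·delta·E·I) / L^3.
Convert to SI units:
  E = 150 GPa = 1.5 × 10¹¹ Pa
  delta = 2.859 mm = 0.002859 m
Substitute:
  P = (48 × 0.002859 × (1.5 × 10¹¹) × 0.000347) / 4.84^3
  P = 63000 N
Convert: P = 63000 N = 63 kN
Final answer: P = 63 kN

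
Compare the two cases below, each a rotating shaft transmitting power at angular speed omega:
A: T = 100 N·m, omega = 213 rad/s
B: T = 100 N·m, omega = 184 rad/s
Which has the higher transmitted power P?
Model: a rotating shaft transmitting power at angular speed omega, so P = T·omega (SI units).
  A: P = 100 × 213 = 21300 W = 21.3 kW
  B: P = 100 × 184 = 18400 W = 18.4 kW
21.3 kW > 18.4 kW, so A is larger.
Final answer: A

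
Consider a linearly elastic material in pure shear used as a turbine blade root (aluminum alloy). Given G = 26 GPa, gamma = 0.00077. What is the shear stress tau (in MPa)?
Model: a linearly elastic material in pure shear, so tau = G·gamma.
Convert to SI units:
  G = 26 GPa = 2.6 × 10¹⁰ Pa
Substitute:
  tau = (2.6 × 10¹⁰) × 0.00077
  tau = 2.002 × 10⁷ Pa
Convert: tau = 2.002 × 10⁷ Pa = 20.02 MPa
Final answer: tau = 20.02 MPa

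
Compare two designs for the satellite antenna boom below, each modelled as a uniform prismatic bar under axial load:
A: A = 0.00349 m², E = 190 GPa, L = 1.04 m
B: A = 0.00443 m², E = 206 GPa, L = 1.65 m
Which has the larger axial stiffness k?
Model: a uniform prismatic bar under axial load, so k = (A·E) / L (SI units).
  A: k = (0.00349 × (1.9 × 10¹¹)) / 1.04 = 6.376 × 10⁸ N/m = 637.6 MN/m
  B: k = (0.00443 × (2.06 × 10¹¹)) / 1.65 = 5.531 × 10⁸ N/m = 553.1 MN/m
637.6 MN/m > 553.1 MN/m, so A is larger.
Final answer: A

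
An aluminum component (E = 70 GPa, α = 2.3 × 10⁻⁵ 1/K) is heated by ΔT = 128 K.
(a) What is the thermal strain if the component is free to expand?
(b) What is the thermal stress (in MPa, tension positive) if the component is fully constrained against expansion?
(a) Free thermal strain ε_th = α·ΔT = (2.3 × 10⁻⁵) × 128 = 0.002944
(b) Fully constrained, the expansion is suppressed, so σ = -E·α·ΔT. Convert E = 70 GPa = 7 × 10¹⁰ Pa.
  σ = -(7 × 10¹⁰) × (2.3 × 10⁻⁵) × 128 = -2.061 × 10⁸ Pa = -206.1 MPa (compressive)
Final answer: (a) ε_th = 0.002944, (b) σ = -206.1 MPa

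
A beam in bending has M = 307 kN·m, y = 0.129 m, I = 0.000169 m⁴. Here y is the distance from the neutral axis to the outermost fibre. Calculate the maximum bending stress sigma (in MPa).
Model: a beam in bending, so sigma = (M·y) / I.
Convert to SI units:
  M = 307 kN·m = 307000 N·m
Substitute:
  sigma = (307000 × 0.129) / 0.000169
  sigma = 2.343 × 10⁸ Pa
Convert: sigma = 2.343 × 10⁸ Pa = 234.3 MPa
Final answer: sigma = 234.3 MPa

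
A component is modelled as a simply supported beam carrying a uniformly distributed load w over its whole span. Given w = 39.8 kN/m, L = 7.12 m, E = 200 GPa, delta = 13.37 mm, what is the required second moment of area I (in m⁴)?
Model: a simply supported beam carrying a uniformly distributed load w over its whole span, so delta = (5·w·L^4) / (384·E·I).
Solve for I: I = (5·w·L^4) / (384·delta·E).
Convert to SI units:
  w = 39.8 kN/m = 39800 N/m
  E = 200 GPa = 2 × 10¹¹ Pa
  delta = 13.37 mm = 0.01337 m
Substitute:
  I = (5 × 39800 × 7.12^4) / (384 × 0.01337 × (2 × 10¹¹))
  I = 0.0004981 m⁴
Final answer: I = 0.0004981 m⁴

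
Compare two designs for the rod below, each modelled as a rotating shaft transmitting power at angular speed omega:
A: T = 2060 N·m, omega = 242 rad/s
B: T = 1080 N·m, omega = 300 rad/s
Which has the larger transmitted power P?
Model: a rotating shaft transmitting power at angular speed omega, so P = T·omega (SI units).
  A: P = 2060 × 242 = 498500 W = 498.5 kW
  B: P = 1080 × 300 = 324000 W = 324 kW
498.5 kW > 324 kW, so A is larger.
Final answer: A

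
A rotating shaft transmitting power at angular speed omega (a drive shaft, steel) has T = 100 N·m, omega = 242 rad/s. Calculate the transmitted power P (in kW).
Model: a rotating shaft transmitting power at angular speed omega, so P = T·omega.
Substitute:
  P = 100 × 242
  P = 24200 W
Convert: P = 24200 W = 24.2 kW
Final answer: P = 24.2 kW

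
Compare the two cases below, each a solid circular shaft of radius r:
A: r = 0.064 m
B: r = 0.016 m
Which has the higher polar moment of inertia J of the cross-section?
Model: a solid circular shaft of radius r, so J = (π·r^4) / 2 (SI units).
  A: J = (π × 0.064^4) / 2 = 2.635 × 10⁻⁵ m⁴
  B: J = (π × 0.016^4) / 2 = 1.029 × 10⁻⁷ m⁴
2.635 × 10⁻⁵ m⁴ > 1.029 × 10⁻⁷ m⁴, so A is larger.
Final answer: A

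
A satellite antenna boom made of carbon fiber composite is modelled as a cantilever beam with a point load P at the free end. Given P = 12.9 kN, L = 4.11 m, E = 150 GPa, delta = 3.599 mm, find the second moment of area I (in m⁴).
Model: a cantilever beam with a point load P at the free end, so delta = (P·L^3) / (3·E·I).
Solve for I: I = (P·L^3) / (3·delta·E).
Convert to SI units:
  P = 12.9 kN = 12900 N
  E = 150 GPa = 1.5 × 10¹¹ Pa
  delta = 3.599 mm = 0.003599 m
Substitute:
  I = (12900 × 4.11^3) / (3 × 0.003599 × (1.5 × 10¹¹))
  I = 0.000553 m⁴
Final answer: I = 0.000553 m⁴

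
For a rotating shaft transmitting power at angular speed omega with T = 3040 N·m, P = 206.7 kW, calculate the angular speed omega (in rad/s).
Model: a rotating shaft transmitting power at angular speed omega, so P = T·omega.
Solve for omega: omega = P / T.
Convert to SI units:
  P = 206.7 kW = 206700 W
Substitute:
  omega = 206700 / 3040
  omega = 67.99 rad/s
Final answer: omega = 67.99 rad/s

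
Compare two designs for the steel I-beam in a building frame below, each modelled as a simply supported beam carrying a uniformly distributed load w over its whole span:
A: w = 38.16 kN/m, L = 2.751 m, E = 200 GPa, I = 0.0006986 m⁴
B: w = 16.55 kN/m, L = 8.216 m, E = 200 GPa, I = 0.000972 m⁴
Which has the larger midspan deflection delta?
Model: a simply supported beam carrying a uniformly distributed load w over its whole span, so delta = (5·w·L^4) / (384·E·I) (SI units).
  A: delta = (5 × 38160 × 2.751^4) / (384 × (2 × 10¹¹) × 0.0006986) = 0.0002037 m = 0.2037 mm
  B: delta = (5 × 16550 × 8.216^4) / (384 × (2 × 10¹¹) × 0.000972) = 0.005051 m = 5.051 mm
5.051 mm > 0.2037 mm, so B is larger.
Final answer: B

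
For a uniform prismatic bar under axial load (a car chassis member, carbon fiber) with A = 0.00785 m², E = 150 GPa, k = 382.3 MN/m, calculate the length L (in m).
Model: a uniform prismatic bar under axial load, so k = (A·E) / L.
Solve for L: L = (A·E) / k.
Convert to SI units:
  E = 150 GPa = 1.5 × 10¹¹ Pa
  k = 382.3 MN/m = 3.823 × 10⁸ N/m
Substitute:
  L = (0.00785 × (1.5 × 10¹¹)) / (3.823 × 10⁸)
  L = 3.08 m
Final answer: L = 3.08 m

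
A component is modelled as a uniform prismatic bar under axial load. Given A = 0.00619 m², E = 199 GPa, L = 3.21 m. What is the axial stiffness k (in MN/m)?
Model: a uniform prismatic bar under axial load, so k = (A·E) / L.
Convert to SI units:
  E = 199 GPa = 1.99 × 10¹¹ Pa
Substitute:
  k = (0.00619 × (1.99 × 10¹¹)) / 3.21
  k = 3.837 × 10⁸ N/m
Convert: k = 3.837 × 10⁸ N/m = 383.7 MN/m
Final answer: k = 383.7 MN/m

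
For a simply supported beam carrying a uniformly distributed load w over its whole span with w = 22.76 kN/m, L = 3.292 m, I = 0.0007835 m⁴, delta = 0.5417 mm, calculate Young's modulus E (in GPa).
Model: a simply supported beam carrying a uniformly distributed load w over its whole span, so delta = (5·w·L^4) / (384·E·I).
Solve for E: E = (5·w·L^4) / (384·delta·I).
Convert to SI units:
  w = 22.76 kN/m = 22760 N/m
  delta = 0.5417 mm = 0.0005417 m
Substitute:
  E = (5 × 22760 × 3.292^4) / (384 × 0.0005417 × 0.0007835)
  E = 8.201 × 10¹⁰ Pa
Convert: E = 8.201 × 10¹⁰ Pa = 82.01 GPa
Final answer: E = 82.01 GPa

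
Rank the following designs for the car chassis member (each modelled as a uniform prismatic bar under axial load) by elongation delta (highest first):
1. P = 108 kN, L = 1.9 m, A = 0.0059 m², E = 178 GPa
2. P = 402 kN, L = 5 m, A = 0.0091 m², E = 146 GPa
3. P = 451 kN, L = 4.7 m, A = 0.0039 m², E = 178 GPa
Model: a uniform prismatic bar under axial load, so delta = (P·L) / (A·E) (SI units).
  Case 1: delta = (108000 × 1.9) / (0.0059 × (1.78 × 10¹¹)) = 0.0001954 m = 0.1954 mm
  Case 2: delta = (402000 × 5) / (0.0091 × (1.46 × 10¹¹)) = 0.001513 m = 1.513 mm
  Case 3: delta = (451000 × 4.7) / (0.0039 × (1.78 × 10¹¹)) = 0.003053 m = 3.053 mm
Ordering: 3.053 mm (case 3) > 1.513 mm (case 2) > 0.1954 mm (case 1)
Final answer: 3, 2, 1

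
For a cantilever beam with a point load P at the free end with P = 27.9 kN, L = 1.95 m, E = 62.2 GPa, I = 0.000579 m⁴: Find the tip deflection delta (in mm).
Model: a cantilever beam with a point load P at the free end, so delta = (P·L^3) / (3·E·I).
Convert to SI units:
  P = 27.9 kN = 27900 N
  E = 62.2 GPa = 6.22 × 10¹⁰ Pa
Substitute:
  delta = (27900 × 1.95^3) / (3 × (6.22 × 10¹⁰) × 0.000579)
  delta = 0.001915 m
Convert: delta = 0.001915 m = 1.915 mm
Final answer: delta = 1.915 mm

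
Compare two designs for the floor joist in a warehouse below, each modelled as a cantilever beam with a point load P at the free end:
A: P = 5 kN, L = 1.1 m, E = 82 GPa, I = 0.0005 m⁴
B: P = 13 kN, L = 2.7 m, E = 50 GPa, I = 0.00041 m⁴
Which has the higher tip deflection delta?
Model: a cantilever beam with a point load P at the free end, so delta = (P·L^3) / (3·E·I) (SI units).
  A: delta = (5000 × 1.1^3) / (3 × (8.2 × 10¹⁰) × 0.0005) = 5.411 × 10⁻⁵ m = 0.05411 mm
  B: delta = (13000 × 2.7^3) / (3 × (5 × 10¹⁰) × 0.00041) = 0.004161 m = 4.161 mm
4.161 mm > 0.05411 mm, so B is larger.
Final answer: B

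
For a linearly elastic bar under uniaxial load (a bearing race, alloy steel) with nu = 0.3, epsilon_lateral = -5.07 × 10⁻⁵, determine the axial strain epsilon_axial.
Model: a linearly elastic bar under uniaxial load, so epsilon_lateral = -nu·epsilon_axial.
Solve for epsilon_axial: epsilon_axial = -epsilon_lateral / nu.
Substitute:
  epsilon_axial = -(-5.07 × 10⁻⁵) / 0.3
  epsilon_axial = 0.000169
Final answer: epsilon_axial = 0.000169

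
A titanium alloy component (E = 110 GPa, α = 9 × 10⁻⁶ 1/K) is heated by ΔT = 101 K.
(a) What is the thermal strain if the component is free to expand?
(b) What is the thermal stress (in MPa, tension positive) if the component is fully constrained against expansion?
(a) Free thermal strain ε_th = α·ΔT = (9 × 10⁻⁶) × 101 = 0.000909
(b) Fully constrained, the expansion is suppressed, so σ = -E·α·ΔT. Convert E = 110 GPa = 1.1 × 10¹¹ Pa.
  σ = -(1.1 × 10¹¹) × (9 × 10⁻⁶) × 101 = -9.999 × 10⁷ Pa = -99.99 MPa (compressive)
Final answer: (a) ε_th = 0.000909, (b) σ = -99.99 MPa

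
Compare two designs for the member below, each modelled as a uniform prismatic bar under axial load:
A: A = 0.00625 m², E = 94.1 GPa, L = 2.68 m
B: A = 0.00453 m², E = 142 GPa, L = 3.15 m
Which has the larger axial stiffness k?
Model: a uniform prismatic bar under axial load, so k = (A·E) / L (SI units).
  A: k = (0.00625 × (9.41 × 10¹⁰)) / 2.68 = 2.194 × 10⁸ N/m = 219.4 MN/m
  B: k = (0.00453 × (1.42 × 10¹¹)) / 3.15 = 2.042 × 10⁸ N/m = 204.2 MN/m
219.4 MN/m > 204.2 MN/m, so A is larger.
Final answer: A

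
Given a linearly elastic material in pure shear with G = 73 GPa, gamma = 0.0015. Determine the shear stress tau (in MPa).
Model: a linearly elastic material in pure shear, so tau = G·gamma.
Convert to SI units:
  G = 73 GPa = 7.3 × 10¹⁰ Pa
Substitute:
  tau = (7.3 × 10¹⁰) × 0.0015
  tau = 1.095 × 10⁸ Pa
Convert: tau = 1.095 × 10⁸ Pa = 109.5 MPa
Final answer: tau = 109.5 MPa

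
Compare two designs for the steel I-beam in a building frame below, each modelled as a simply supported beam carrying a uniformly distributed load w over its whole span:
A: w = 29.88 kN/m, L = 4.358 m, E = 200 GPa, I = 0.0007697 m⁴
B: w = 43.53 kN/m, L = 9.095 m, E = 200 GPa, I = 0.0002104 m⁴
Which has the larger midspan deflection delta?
Model: a simply supported beam carrying a uniformly distributed load w over its whole span, so delta = (5·w·L^4) / (384·E·I) (SI units).
  A: delta = (5 × 29880 × 4.358^4) / (384 × (2 × 10¹¹) × 0.0007697) = 0.0009116 m = 0.9116 mm
  B: delta = (5 × 43530 × 9.095^4) / (384 × (2 × 10¹¹) × 0.0002104) = 0.09216 m = 92.16 mm
92.16 mm > 0.9116 mm, so B is larger.
Final answer: B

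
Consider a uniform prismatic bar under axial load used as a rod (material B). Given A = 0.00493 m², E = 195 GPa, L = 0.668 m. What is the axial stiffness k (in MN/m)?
Model: a uniform prismatic bar under axial load, so k = (A·E) / L.
Convert to SI units:
  E = 195 GPa = 1.95 × 10¹¹ Pa
Substitute:
  k = (0.00493 × (1.95 × 10¹¹)) / 0.668
  k = 1.439 × 10⁹ N/m
Convert: k = 1.439 × 10⁹ N/m = 1439 MN/m
Final answer: k = 1439 MN/m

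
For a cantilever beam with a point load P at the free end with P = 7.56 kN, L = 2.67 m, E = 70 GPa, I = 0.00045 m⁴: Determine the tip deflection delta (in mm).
Model: a cantilever beam with a point load P at the free end, so delta = (P·L^3) / (3·E·I).
Convert to SI units:
  P = 7.56 kN = 7560 N
  E = 70 GPa = 7 × 10¹⁰ Pa
Substitute:
  delta = (7560 × 2.67^3) / (3 × (7 × 10¹⁰) × 0.00045)
  delta = 0.001523 m
Convert: delta = 0.001523 m = 1.523 mm
Final answer: delta = 1.523 mm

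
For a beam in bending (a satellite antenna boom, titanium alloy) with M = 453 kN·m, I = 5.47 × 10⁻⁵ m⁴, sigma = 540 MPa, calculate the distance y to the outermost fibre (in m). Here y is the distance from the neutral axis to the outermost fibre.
Model: a beam in bending, so sigma = (M·y) / I.
Solve for y: y = (sigma·I) / M.
Convert to SI units:
  M = 453 kN·m = 453000 N·m
  sigma = 540 MPa = 5.4 × 10⁸ Pa
Substitute:
  y = ((5.4 × 10⁸) × (5.47 × 10⁻⁵)) / 453000
  y = 0.06521 m
Final answer: y = 0.06521 m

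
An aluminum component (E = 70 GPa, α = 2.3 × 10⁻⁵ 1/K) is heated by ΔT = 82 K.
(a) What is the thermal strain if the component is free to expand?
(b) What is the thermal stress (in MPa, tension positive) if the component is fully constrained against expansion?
(a) Free thermal strain ε_th = α·ΔT = (2.3 × 10⁻⁵) × 82 = 0.001886
(b) Fully constrained, the expansion is suppressed, so σ = -E·α·ΔT. Convert E = 70 GPa = 7 × 10¹⁰ Pa.
  σ = -(7 × 10¹⁰) × (2.3 × 10⁻⁵) × 82 = -1.32 × 10⁸ Pa = -132 MPa (compressive)
Final answer: (a) ε_th = 0.001886, (b) σ = -132 MPa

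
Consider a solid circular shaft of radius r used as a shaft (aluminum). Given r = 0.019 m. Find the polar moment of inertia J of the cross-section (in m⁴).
Model: a solid circular shaft of radius r, so J = (π·r^4) / 2.
Substitute:
  J = (π × 0.019^4) / 2
  J = 2.047 × 10⁻⁷ m⁴
Final answer: J = 2.047 × 10⁻⁷ m⁴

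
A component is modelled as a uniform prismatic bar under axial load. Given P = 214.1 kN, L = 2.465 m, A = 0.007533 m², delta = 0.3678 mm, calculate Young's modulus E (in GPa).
Model: a uniform prismatic bar under axial load, so delta = (P·L) / (A·E).
Solve for E: E = (P·L) / (delta·A).
Convert to SI units:
  P = 214.1 kN = 214100 N
  delta = 0.3678 mm = 0.0003678 m
Substitute:
  E = (214100 × 2.465) / (0.0003678 × 0.007533)
  E = 1.905 × 10¹¹ Pa
Convert: E = 1.905 × 10¹¹ Pa = 190.5 GPa
Final answer: E = 190.5 GPa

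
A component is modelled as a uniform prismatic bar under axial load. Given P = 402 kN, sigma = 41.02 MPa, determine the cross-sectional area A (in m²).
Model: a uniform prismatic bar under axial load, so sigma = P / A.
Solve for A: A = P / sigma.
Convert to SI units:
  P = 402 kN = 402000 N
  sigma = 41.02 MPa = 4.102 × 10⁷ Pa
Substitute:
  A = 402000 / (4.102 × 10⁷)
  A = 0.0098 m²
Final answer: A = 0.0098 m²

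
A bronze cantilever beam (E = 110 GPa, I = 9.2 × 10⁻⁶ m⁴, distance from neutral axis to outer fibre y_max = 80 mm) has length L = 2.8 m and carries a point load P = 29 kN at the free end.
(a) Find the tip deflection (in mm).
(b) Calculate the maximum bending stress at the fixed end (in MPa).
(a) Tip deflection of a cantilever with an end point load: δ = P·L^3 / (3·E·I). Convert P = 29 kN = 29000 N, E = 110 GPa = 1.1 × 10¹¹ Pa.
  δ = (29000 × 2.8^3) / (3 × (1.1 × 10¹¹) × (9.2 × 10⁻⁶)) = 0.2097 m = 209.7 mm
(b) Maximum bending moment at the fixed end: M = P·L = 29000 × 2.8 = 81200 N·m. Convert y_max = 80 mm = 0.08 m.
  σ = M·y_max / I = (81200 × 0.08) / (9.2 × 10⁻⁶) = 7.061 × 10⁸ Pa = 706.1 MPa
Final answer: (a) δ = 209.7 mm, (b) σ = 706.1 MPa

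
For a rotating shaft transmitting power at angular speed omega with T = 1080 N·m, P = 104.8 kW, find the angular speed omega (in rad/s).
Model: a rotating shaft transmitting power at angular speed omega, so P = T·omega.
Solve for omega: omega = P / T.
Convert to SI units:
  P = 104.8 kW = 104800 W
Substitute:
  omega = 104800 / 1080
  omega = 97.04 rad/s
Final answer: omega = 97.04 rad/s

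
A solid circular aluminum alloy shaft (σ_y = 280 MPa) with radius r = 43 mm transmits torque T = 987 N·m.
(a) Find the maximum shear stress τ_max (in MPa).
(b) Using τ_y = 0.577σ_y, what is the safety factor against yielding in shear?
(a) For a solid circular shaft, τ_max = T·r/J with J = π·r^4/2, i.e. τ_max = 2·T / (π·r^3). Convert r = 43 mm = 0.043 m.
  τ_max = (2 × 987) / (π × 0.043^3) = 7.903 × 10⁶ Pa = 7.903 MPa
(b) τ_y = 0.577 × 280 = 161.56 MPa
  SF = τ_y/τ_max = 161.56 / 7.903 = 20.44
Final answer: (a) τ_max = 7.903 MPa, (b) SF = 20.44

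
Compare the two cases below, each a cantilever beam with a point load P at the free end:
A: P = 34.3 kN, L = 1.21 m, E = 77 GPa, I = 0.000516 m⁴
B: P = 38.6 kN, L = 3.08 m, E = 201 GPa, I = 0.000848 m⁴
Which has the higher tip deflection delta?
Model: a cantilever beam with a point load P at the free end, so delta = (P·L^3) / (3·E·I) (SI units).
  A: delta = (34300 × 1.21^3) / (3 × (7.7 × 10¹⁰) × 0.000516) = 0.0005098 m = 0.5098 mm
  B: delta = (38600 × 3.08^3) / (3 × (2.01 × 10¹¹) × 0.000848) = 0.002206 m = 2.206 mm
2.206 mm > 0.5098 mm, so B is larger.
Final answer: B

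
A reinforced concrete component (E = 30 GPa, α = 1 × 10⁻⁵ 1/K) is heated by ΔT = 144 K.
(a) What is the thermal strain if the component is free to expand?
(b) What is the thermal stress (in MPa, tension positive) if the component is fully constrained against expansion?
(a) Free thermal strain ε_th = α·ΔT = (1 × 10⁻⁵) × 144 = 0.00144
(b) Fully constrained, the expansion is suppressed, so σ = -E·α·ΔT. Convert E = 30 GPa = 3 × 10¹⁰ Pa.
  σ = -(3 × 10¹⁰) × (1 × 10⁻⁵) × 144 = -4.32 × 10⁷ Pa = -43.2 MPa (compressive)
Final answer: (a) ε_th = 0.00144, (b) σ = -43.2 MPa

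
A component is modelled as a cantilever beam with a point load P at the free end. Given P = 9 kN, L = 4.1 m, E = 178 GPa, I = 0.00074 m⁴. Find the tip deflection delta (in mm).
Model: a cantilever beam with a point load P at the free end, so delta = (P·L^3) / (3·E·I).
Convert to SI units:
  P = 9 kN = 9000 N
  E = 178 GPa = 1.78 × 10¹¹ Pa
Substitute:
  delta = (9000 × 4.1^3) / (3 × (1.78 × 10¹¹) × 0.00074)
  delta = 0.00157 m
Convert: delta = 0.00157 m = 1.57 mm
Final answer: delta = 1.57 mm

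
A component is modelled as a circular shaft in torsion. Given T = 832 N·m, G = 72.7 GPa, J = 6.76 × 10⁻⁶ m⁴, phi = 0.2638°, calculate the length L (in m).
Model: a circular shaft in torsion, so phi = (T·L) / (G·J).
Solve for L: L = (phi·G·J) / T.
Convert to SI units:
  G = 72.7 GPa = 7.27 × 10¹⁰ Pa
  phi = 0.2638° = 0.004604 rad
Substitute:
  L = (0.004604 × (7.27 × 10¹⁰) × (6.76 × 10⁻⁶)) / 832
  L = 2.72 m
Final answer: L = 2.72 m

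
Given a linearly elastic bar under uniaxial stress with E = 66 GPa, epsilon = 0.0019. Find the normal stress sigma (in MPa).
Model: a linearly elastic bar under uniaxial stress, so sigma = E·epsilon.
Convert to SI units:
  E = 66 GPa = 6.6 × 10¹⁰ Pa
Substitute:
  sigma = (6.6 × 10¹⁰) × 0.0019
  sigma = 1.254 × 10⁸ Pa
Convert: sigma = 1.254 × 10⁸ Pa = 125.4 MPa
Final answer: sigma = 125.4 MPa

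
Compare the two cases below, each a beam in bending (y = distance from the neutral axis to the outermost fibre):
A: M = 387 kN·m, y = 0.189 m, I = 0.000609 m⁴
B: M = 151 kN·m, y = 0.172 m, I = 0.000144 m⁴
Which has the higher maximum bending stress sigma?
Model: a beam in bending (y = distance from the neutral axis to the outermost fibre), so sigma = (M·y) / I (SI units).
  A: sigma = (387000 × 0.189) / 0.000609 = 1.201 × 10⁸ Pa = 120.1 MPa
  B: sigma = (151000 × 0.172) / 0.000144 = 1.804 × 10⁸ Pa = 180.4 MPa
180.4 MPa > 120.1 MPa, so B is larger.
Final answer: B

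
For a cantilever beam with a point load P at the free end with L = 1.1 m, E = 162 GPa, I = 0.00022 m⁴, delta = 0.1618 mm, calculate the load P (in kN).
Model: a cantilever beam with a point load P at the free end, so delta = (P·L^3) / (3·E·I).
Solve for P: P = (3·delta·E·I) / L^3.
Convert to SI units:
  E = 162 GPa = 1.62 × 10¹¹ Pa
  delta = 0.1618 mm = 0.0001618 m
Substitute:
  P = (3 × 0.0001618 × (1.62 × 10¹¹) × 0.00022) / 1.1^3
  P = 13000 N
Convert: P = 13000 N = 13 kN
Final answer: P = 13 kN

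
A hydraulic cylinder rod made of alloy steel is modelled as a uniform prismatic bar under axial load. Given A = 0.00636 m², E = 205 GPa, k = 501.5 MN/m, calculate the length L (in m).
Model: a uniform prismatic bar under axial load, so k = (A·E) / L.
Solve for L: L = (A·E) / k.
Convert to SI units:
  E = 205 GPa = 2.05 × 10¹¹ Pa
  k = 501.5 MN/m = 5.015 × 10⁸ N/m
Substitute:
  L = (0.00636 × (2.05 × 10¹¹)) / (5.015 × 10⁸)
  L = 2.6 m
Final answer: L = 2.6 m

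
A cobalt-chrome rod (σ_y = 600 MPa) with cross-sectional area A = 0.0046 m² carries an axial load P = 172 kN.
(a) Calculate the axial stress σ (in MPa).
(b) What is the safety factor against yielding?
(a) Axial stress σ = P/A. Convert P = 172 kN = 172000 N.
  σ = 172000 / 0.0046 = 3.739 × 10⁷ Pa = 37.39 MPa
(b) Safety factor SF = σ_y/σ = 600 / 37.39 = 16.05
Final answer: (a) σ = 37.39 MPa, (b) SF = 16.05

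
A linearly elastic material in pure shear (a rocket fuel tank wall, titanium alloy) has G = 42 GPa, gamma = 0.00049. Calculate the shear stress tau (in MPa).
Model: a linearly elastic material in pure shear, so tau = G·gamma.
Convert to SI units:
  G = 42 GPa = 4.2 × 10¹⁰ Pa
Substitute:
  tau = (4.2 × 10¹⁰) × 0.00049
  tau = 2.058 × 10⁷ Pa
Convert: tau = 2.058 × 10⁷ Pa = 20.58 MPa
Final answer: tau = 20.58 MPa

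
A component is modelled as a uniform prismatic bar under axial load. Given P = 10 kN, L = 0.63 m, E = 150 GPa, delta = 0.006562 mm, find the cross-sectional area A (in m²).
Model: a uniform prismatic bar under axial load, so delta = (P·L) / (A·E).
Solve for A: A = (P·L) / (delta·E).
Convert to SI units:
  P = 10 kN = 10000 N
  E = 150 GPa = 1.5 × 10¹¹ Pa
  delta = 0.006562 mm = 6.562 × 10⁻⁶ m
Substitute:
  A = (10000 × 0.63) / ((6.562 × 10⁻⁶) × (1.5 × 10¹¹))
  A = 0.0064 m²
Final answer: A = 0.0064 m²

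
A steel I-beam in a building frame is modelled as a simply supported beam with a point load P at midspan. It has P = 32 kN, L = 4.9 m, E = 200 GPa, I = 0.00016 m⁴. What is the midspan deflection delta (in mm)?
Model: a simply supported beam with a point load P at midspan, so delta = (P·L^3) / (48·E·I).
Convert to SI units:
  P = 32 kN = 32000 N
  E = 200 GPa = 2 × 10¹¹ Pa
Substitute:
  delta = (32000 × 4.9^3) / (48 × (2 × 10¹¹) × 0.00016)
  delta = 0.002451 m
Convert: delta = 0.002451 m = 2.451 mm
Final answer: delta = 2.451 mm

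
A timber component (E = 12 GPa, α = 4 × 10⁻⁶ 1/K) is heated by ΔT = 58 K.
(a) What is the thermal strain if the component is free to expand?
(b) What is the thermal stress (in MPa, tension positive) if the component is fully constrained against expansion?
(a) Free thermal strain ε_th = α·ΔT = (4 × 10⁻⁶) × 58 = 0.000232
(b) Fully constrained, the expansion is suppressed, so σ = -E·α·ΔT. Convert E = 12 GPa = 1.2 × 10¹⁰ Pa.
  σ = -(1.2 × 10¹⁰) × (4 × 10⁻⁶) × 58 = -2.784 × 10⁶ Pa = -2.784 MPa (compressive)
Final answer: (a) ε_th = 0.000232, (b) σ = -2.784 MPa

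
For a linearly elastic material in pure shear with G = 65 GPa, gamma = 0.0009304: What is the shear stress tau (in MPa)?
Model: a linearly elastic material in pure shear, so tau = G·gamma.
Convert to SI units:
  G = 65 GPa = 6.5 × 10¹⁰ Pa
Substitute:
  tau = (6.5 × 10¹⁰) × 0.0009304
  tau = 6.048 × 10⁷ Pa
Convert: tau = 6.048 × 10⁷ Pa = 60.48 MPa
Final answer: tau = 60.48 MPa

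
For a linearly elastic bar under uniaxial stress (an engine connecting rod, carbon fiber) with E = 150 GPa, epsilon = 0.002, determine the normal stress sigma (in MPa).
Model: a linearly elastic bar under uniaxial stress, so epsilon = sigma / E.
Solve for sigma: sigma = epsilon·E.
Convert to SI units:
  E = 150 GPa = 1.5 × 10¹¹ Pa
Substitute:
  sigma = 0.002 × (1.5 × 10¹¹)
  sigma = 3 × 10⁸ Pa
Convert: sigma = 3 × 10⁸ Pa = 300 MPa
Final answer: sigma = 300 MPa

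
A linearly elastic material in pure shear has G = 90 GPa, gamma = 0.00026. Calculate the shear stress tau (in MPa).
Model: a linearly elastic material in pure shear, so tau = G·gamma.
Convert to SI units:
  G = 90 GPa = 9 × 10¹⁰ Pa
Substitute:
  tau = (9 × 10¹⁰) × 0.00026
  tau = 2.34 × 10⁷ Pa
Convert: tau = 2.34 × 10⁷ Pa = 23.4 MPa
Final answer: tau = 23.4 MPa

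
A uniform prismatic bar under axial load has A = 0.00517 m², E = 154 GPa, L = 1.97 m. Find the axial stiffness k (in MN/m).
Model: a uniform prismatic bar under axial load, so k = (A·E) / L.
Convert to SI units:
  E = 154 GPa = 1.54 × 10¹¹ Pa
Substitute:
  k = (0.00517 × (1.54 × 10¹¹)) / 1.97
  k = 4.042 × 10⁸ N/m
Convert: k = 4.042 × 10⁸ N/m = 404.2 MN/m
Final answer: k = 404.2 MN/m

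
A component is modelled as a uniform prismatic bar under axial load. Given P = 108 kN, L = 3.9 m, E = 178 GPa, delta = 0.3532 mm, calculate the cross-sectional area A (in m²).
Model: a uniform prismatic bar under axial load, so delta = (P·L) / (A·E).
Solve for A: A = (P·L) / (delta·E).
Convert to SI units:
  P = 108 kN = 108000 N
  E = 178 GPa = 1.78 × 10¹¹ Pa
  delta = 0.3532 mm = 0.0003532 m
Substitute:
  A = (108000 × 3.9) / (0.0003532 × (1.78 × 10¹¹))
  A = 0.0067 m²
Final answer: A = 0.0067 m²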